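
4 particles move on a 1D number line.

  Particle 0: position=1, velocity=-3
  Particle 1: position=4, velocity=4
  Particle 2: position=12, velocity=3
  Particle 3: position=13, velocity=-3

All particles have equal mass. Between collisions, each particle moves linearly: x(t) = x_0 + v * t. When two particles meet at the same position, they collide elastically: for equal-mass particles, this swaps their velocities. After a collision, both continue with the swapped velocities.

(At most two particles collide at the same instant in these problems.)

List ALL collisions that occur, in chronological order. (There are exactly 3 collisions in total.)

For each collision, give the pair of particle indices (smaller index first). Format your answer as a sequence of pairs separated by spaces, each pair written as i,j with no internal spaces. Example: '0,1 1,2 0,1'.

Answer: 2,3 1,2 2,3

Derivation:
Collision at t=1/6: particles 2 and 3 swap velocities; positions: p0=1/2 p1=14/3 p2=25/2 p3=25/2; velocities now: v0=-3 v1=4 v2=-3 v3=3
Collision at t=9/7: particles 1 and 2 swap velocities; positions: p0=-20/7 p1=64/7 p2=64/7 p3=111/7; velocities now: v0=-3 v1=-3 v2=4 v3=3
Collision at t=8: particles 2 and 3 swap velocities; positions: p0=-23 p1=-11 p2=36 p3=36; velocities now: v0=-3 v1=-3 v2=3 v3=4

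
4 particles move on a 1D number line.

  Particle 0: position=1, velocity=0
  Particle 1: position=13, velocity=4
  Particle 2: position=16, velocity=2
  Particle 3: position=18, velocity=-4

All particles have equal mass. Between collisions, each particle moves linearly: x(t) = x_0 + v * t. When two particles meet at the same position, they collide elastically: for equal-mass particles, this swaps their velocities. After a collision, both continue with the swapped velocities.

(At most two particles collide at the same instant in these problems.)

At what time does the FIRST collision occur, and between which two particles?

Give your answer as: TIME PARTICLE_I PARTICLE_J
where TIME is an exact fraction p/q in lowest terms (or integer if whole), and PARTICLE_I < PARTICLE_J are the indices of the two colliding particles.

Answer: 1/3 2 3

Derivation:
Pair (0,1): pos 1,13 vel 0,4 -> not approaching (rel speed -4 <= 0)
Pair (1,2): pos 13,16 vel 4,2 -> gap=3, closing at 2/unit, collide at t=3/2
Pair (2,3): pos 16,18 vel 2,-4 -> gap=2, closing at 6/unit, collide at t=1/3
Earliest collision: t=1/3 between 2 and 3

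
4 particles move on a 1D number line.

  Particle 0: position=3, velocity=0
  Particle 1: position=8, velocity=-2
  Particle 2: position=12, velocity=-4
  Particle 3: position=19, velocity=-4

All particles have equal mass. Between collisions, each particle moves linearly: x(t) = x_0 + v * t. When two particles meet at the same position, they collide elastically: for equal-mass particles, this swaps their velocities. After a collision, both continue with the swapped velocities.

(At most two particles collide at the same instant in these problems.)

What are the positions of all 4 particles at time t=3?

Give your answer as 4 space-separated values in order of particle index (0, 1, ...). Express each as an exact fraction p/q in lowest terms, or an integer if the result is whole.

Collision at t=2: particles 1 and 2 swap velocities; positions: p0=3 p1=4 p2=4 p3=11; velocities now: v0=0 v1=-4 v2=-2 v3=-4
Collision at t=9/4: particles 0 and 1 swap velocities; positions: p0=3 p1=3 p2=7/2 p3=10; velocities now: v0=-4 v1=0 v2=-2 v3=-4
Collision at t=5/2: particles 1 and 2 swap velocities; positions: p0=2 p1=3 p2=3 p3=9; velocities now: v0=-4 v1=-2 v2=0 v3=-4
Advance to t=3 (no further collisions before then); velocities: v0=-4 v1=-2 v2=0 v3=-4; positions = 0 2 3 7

Answer: 0 2 3 7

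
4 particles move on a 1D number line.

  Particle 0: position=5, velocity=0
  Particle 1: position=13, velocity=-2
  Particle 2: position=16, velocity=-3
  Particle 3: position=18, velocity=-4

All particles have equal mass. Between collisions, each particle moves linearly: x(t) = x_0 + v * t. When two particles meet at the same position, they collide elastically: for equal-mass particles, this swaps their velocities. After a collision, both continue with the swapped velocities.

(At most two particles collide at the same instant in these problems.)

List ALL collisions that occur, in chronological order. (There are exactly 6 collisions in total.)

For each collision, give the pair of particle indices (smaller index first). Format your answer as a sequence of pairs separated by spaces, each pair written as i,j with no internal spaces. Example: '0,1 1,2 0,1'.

Answer: 2,3 1,2 2,3 0,1 1,2 2,3

Derivation:
Collision at t=2: particles 2 and 3 swap velocities; positions: p0=5 p1=9 p2=10 p3=10; velocities now: v0=0 v1=-2 v2=-4 v3=-3
Collision at t=5/2: particles 1 and 2 swap velocities; positions: p0=5 p1=8 p2=8 p3=17/2; velocities now: v0=0 v1=-4 v2=-2 v3=-3
Collision at t=3: particles 2 and 3 swap velocities; positions: p0=5 p1=6 p2=7 p3=7; velocities now: v0=0 v1=-4 v2=-3 v3=-2
Collision at t=13/4: particles 0 and 1 swap velocities; positions: p0=5 p1=5 p2=25/4 p3=13/2; velocities now: v0=-4 v1=0 v2=-3 v3=-2
Collision at t=11/3: particles 1 and 2 swap velocities; positions: p0=10/3 p1=5 p2=5 p3=17/3; velocities now: v0=-4 v1=-3 v2=0 v3=-2
Collision at t=4: particles 2 and 3 swap velocities; positions: p0=2 p1=4 p2=5 p3=5; velocities now: v0=-4 v1=-3 v2=-2 v3=0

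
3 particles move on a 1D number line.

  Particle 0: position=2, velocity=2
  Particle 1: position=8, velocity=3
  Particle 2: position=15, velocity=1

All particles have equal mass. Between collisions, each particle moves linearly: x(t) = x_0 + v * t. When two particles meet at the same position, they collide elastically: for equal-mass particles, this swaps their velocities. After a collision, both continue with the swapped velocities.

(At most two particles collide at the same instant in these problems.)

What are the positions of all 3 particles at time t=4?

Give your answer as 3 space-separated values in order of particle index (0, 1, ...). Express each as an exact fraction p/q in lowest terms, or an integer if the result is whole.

Answer: 10 19 20

Derivation:
Collision at t=7/2: particles 1 and 2 swap velocities; positions: p0=9 p1=37/2 p2=37/2; velocities now: v0=2 v1=1 v2=3
Advance to t=4 (no further collisions before then); velocities: v0=2 v1=1 v2=3; positions = 10 19 20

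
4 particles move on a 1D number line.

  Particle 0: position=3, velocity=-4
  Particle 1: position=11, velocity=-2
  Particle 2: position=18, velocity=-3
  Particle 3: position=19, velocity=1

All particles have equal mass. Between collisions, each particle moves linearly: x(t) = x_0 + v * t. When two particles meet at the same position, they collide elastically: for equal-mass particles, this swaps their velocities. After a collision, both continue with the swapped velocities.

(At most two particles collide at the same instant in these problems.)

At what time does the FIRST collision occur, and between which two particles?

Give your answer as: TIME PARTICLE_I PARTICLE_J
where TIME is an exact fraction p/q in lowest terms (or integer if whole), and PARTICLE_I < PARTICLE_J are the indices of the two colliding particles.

Pair (0,1): pos 3,11 vel -4,-2 -> not approaching (rel speed -2 <= 0)
Pair (1,2): pos 11,18 vel -2,-3 -> gap=7, closing at 1/unit, collide at t=7
Pair (2,3): pos 18,19 vel -3,1 -> not approaching (rel speed -4 <= 0)
Earliest collision: t=7 between 1 and 2

Answer: 7 1 2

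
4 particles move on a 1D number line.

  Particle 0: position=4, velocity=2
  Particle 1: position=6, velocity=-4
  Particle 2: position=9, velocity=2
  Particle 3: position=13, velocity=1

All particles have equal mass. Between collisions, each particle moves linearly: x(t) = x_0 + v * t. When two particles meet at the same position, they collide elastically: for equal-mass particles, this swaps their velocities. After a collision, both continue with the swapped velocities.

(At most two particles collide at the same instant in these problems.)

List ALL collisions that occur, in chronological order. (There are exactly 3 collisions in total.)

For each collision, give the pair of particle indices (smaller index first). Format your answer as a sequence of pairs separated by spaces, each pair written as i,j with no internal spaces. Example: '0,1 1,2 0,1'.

Collision at t=1/3: particles 0 and 1 swap velocities; positions: p0=14/3 p1=14/3 p2=29/3 p3=40/3; velocities now: v0=-4 v1=2 v2=2 v3=1
Collision at t=4: particles 2 and 3 swap velocities; positions: p0=-10 p1=12 p2=17 p3=17; velocities now: v0=-4 v1=2 v2=1 v3=2
Collision at t=9: particles 1 and 2 swap velocities; positions: p0=-30 p1=22 p2=22 p3=27; velocities now: v0=-4 v1=1 v2=2 v3=2

Answer: 0,1 2,3 1,2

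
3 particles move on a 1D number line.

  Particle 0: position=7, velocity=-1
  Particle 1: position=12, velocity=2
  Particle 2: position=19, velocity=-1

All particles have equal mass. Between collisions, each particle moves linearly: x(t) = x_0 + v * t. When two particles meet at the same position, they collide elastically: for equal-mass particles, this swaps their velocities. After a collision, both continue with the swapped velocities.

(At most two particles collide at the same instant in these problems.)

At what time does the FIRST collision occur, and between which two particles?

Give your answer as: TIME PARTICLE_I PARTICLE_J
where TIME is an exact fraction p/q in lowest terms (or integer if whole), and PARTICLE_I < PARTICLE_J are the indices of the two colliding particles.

Pair (0,1): pos 7,12 vel -1,2 -> not approaching (rel speed -3 <= 0)
Pair (1,2): pos 12,19 vel 2,-1 -> gap=7, closing at 3/unit, collide at t=7/3
Earliest collision: t=7/3 between 1 and 2

Answer: 7/3 1 2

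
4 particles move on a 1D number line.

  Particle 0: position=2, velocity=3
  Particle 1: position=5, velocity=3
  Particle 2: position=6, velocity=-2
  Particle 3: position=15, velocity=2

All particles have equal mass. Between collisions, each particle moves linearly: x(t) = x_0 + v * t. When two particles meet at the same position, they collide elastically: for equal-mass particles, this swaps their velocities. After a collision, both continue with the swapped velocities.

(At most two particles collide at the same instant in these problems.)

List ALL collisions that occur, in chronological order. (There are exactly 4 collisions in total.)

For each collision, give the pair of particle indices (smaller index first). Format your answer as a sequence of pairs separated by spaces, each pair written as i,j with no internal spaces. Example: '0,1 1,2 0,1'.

Collision at t=1/5: particles 1 and 2 swap velocities; positions: p0=13/5 p1=28/5 p2=28/5 p3=77/5; velocities now: v0=3 v1=-2 v2=3 v3=2
Collision at t=4/5: particles 0 and 1 swap velocities; positions: p0=22/5 p1=22/5 p2=37/5 p3=83/5; velocities now: v0=-2 v1=3 v2=3 v3=2
Collision at t=10: particles 2 and 3 swap velocities; positions: p0=-14 p1=32 p2=35 p3=35; velocities now: v0=-2 v1=3 v2=2 v3=3
Collision at t=13: particles 1 and 2 swap velocities; positions: p0=-20 p1=41 p2=41 p3=44; velocities now: v0=-2 v1=2 v2=3 v3=3

Answer: 1,2 0,1 2,3 1,2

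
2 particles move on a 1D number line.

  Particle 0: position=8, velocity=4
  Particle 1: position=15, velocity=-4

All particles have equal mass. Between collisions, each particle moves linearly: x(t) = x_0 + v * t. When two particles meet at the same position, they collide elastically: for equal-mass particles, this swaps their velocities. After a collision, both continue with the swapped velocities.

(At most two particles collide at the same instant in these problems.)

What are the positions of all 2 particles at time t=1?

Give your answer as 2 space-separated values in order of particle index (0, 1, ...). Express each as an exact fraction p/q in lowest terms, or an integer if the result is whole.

Answer: 11 12

Derivation:
Collision at t=7/8: particles 0 and 1 swap velocities; positions: p0=23/2 p1=23/2; velocities now: v0=-4 v1=4
Advance to t=1 (no further collisions before then); velocities: v0=-4 v1=4; positions = 11 12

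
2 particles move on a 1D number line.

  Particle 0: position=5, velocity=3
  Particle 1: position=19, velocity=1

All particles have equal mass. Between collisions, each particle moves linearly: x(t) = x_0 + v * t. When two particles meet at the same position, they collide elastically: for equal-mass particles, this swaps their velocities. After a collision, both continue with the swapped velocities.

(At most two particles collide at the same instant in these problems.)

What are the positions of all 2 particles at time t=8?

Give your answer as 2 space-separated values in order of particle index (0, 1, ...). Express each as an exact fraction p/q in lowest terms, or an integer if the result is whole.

Collision at t=7: particles 0 and 1 swap velocities; positions: p0=26 p1=26; velocities now: v0=1 v1=3
Advance to t=8 (no further collisions before then); velocities: v0=1 v1=3; positions = 27 29

Answer: 27 29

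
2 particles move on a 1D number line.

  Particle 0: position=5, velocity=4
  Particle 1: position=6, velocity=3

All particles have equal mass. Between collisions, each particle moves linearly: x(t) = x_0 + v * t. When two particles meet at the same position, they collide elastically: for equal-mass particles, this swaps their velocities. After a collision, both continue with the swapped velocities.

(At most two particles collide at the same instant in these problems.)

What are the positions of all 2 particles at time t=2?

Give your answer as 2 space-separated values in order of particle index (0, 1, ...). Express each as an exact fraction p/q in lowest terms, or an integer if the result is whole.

Answer: 12 13

Derivation:
Collision at t=1: particles 0 and 1 swap velocities; positions: p0=9 p1=9; velocities now: v0=3 v1=4
Advance to t=2 (no further collisions before then); velocities: v0=3 v1=4; positions = 12 13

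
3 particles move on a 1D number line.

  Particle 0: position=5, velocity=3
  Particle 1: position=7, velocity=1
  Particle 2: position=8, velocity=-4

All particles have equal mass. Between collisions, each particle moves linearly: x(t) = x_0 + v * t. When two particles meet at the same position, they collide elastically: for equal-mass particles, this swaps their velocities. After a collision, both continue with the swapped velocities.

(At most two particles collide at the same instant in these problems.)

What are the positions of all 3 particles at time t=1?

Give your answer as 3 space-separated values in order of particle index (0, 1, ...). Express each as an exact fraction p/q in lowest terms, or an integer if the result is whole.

Collision at t=1/5: particles 1 and 2 swap velocities; positions: p0=28/5 p1=36/5 p2=36/5; velocities now: v0=3 v1=-4 v2=1
Collision at t=3/7: particles 0 and 1 swap velocities; positions: p0=44/7 p1=44/7 p2=52/7; velocities now: v0=-4 v1=3 v2=1
Collision at t=1: particles 1 and 2 swap velocities; positions: p0=4 p1=8 p2=8; velocities now: v0=-4 v1=1 v2=3
Advance to t=1 (no further collisions before then); velocities: v0=-4 v1=1 v2=3; positions = 4 8 8

Answer: 4 8 8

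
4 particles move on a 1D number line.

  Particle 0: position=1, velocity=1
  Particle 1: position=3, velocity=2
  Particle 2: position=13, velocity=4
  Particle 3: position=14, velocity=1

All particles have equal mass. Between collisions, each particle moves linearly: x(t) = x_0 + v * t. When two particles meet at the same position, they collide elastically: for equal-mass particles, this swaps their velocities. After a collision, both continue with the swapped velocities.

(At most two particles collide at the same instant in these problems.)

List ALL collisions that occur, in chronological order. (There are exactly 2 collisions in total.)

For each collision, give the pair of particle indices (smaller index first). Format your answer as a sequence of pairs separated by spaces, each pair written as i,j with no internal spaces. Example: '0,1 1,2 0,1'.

Collision at t=1/3: particles 2 and 3 swap velocities; positions: p0=4/3 p1=11/3 p2=43/3 p3=43/3; velocities now: v0=1 v1=2 v2=1 v3=4
Collision at t=11: particles 1 and 2 swap velocities; positions: p0=12 p1=25 p2=25 p3=57; velocities now: v0=1 v1=1 v2=2 v3=4

Answer: 2,3 1,2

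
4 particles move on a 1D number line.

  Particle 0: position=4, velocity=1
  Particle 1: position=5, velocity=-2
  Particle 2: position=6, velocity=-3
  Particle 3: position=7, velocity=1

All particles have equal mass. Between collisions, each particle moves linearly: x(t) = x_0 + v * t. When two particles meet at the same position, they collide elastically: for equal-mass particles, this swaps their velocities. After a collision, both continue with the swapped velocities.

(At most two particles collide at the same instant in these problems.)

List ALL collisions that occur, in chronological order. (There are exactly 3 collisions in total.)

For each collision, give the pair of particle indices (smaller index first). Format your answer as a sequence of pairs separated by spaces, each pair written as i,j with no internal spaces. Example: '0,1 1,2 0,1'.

Collision at t=1/3: particles 0 and 1 swap velocities; positions: p0=13/3 p1=13/3 p2=5 p3=22/3; velocities now: v0=-2 v1=1 v2=-3 v3=1
Collision at t=1/2: particles 1 and 2 swap velocities; positions: p0=4 p1=9/2 p2=9/2 p3=15/2; velocities now: v0=-2 v1=-3 v2=1 v3=1
Collision at t=1: particles 0 and 1 swap velocities; positions: p0=3 p1=3 p2=5 p3=8; velocities now: v0=-3 v1=-2 v2=1 v3=1

Answer: 0,1 1,2 0,1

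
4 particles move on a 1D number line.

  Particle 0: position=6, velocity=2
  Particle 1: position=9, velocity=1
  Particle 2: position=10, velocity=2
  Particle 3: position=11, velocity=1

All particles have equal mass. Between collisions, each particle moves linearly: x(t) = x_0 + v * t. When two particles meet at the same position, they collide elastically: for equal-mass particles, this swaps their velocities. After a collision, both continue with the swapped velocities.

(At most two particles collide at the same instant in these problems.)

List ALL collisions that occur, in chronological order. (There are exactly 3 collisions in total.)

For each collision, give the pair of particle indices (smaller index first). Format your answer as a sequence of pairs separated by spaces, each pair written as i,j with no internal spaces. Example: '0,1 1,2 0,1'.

Collision at t=1: particles 2 and 3 swap velocities; positions: p0=8 p1=10 p2=12 p3=12; velocities now: v0=2 v1=1 v2=1 v3=2
Collision at t=3: particles 0 and 1 swap velocities; positions: p0=12 p1=12 p2=14 p3=16; velocities now: v0=1 v1=2 v2=1 v3=2
Collision at t=5: particles 1 and 2 swap velocities; positions: p0=14 p1=16 p2=16 p3=20; velocities now: v0=1 v1=1 v2=2 v3=2

Answer: 2,3 0,1 1,2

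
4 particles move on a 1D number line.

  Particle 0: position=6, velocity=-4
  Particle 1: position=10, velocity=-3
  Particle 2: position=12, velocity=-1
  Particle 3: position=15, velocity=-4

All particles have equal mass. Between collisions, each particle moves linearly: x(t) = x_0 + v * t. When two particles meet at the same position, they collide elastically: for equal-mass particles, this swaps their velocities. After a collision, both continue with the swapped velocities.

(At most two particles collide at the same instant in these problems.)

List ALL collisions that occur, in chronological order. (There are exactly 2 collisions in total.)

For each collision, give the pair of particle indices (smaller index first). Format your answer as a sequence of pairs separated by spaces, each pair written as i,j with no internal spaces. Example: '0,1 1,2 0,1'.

Answer: 2,3 1,2

Derivation:
Collision at t=1: particles 2 and 3 swap velocities; positions: p0=2 p1=7 p2=11 p3=11; velocities now: v0=-4 v1=-3 v2=-4 v3=-1
Collision at t=5: particles 1 and 2 swap velocities; positions: p0=-14 p1=-5 p2=-5 p3=7; velocities now: v0=-4 v1=-4 v2=-3 v3=-1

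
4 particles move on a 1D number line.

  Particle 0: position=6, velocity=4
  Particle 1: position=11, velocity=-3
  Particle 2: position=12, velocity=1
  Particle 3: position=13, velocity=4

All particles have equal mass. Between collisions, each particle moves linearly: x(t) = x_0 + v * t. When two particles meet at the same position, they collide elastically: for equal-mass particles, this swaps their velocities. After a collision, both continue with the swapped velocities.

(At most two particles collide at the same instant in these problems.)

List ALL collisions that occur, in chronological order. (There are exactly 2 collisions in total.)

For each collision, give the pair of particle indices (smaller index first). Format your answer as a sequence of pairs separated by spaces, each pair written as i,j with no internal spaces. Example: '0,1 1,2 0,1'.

Answer: 0,1 1,2

Derivation:
Collision at t=5/7: particles 0 and 1 swap velocities; positions: p0=62/7 p1=62/7 p2=89/7 p3=111/7; velocities now: v0=-3 v1=4 v2=1 v3=4
Collision at t=2: particles 1 and 2 swap velocities; positions: p0=5 p1=14 p2=14 p3=21; velocities now: v0=-3 v1=1 v2=4 v3=4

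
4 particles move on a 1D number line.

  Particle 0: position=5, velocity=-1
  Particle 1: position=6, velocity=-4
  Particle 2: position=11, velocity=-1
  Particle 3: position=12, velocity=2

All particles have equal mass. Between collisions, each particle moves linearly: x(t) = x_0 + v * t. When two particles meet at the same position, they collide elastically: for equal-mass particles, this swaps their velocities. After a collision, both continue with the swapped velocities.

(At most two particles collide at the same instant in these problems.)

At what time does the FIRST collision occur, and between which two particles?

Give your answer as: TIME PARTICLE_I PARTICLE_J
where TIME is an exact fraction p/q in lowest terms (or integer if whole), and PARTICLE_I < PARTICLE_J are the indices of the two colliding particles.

Answer: 1/3 0 1

Derivation:
Pair (0,1): pos 5,6 vel -1,-4 -> gap=1, closing at 3/unit, collide at t=1/3
Pair (1,2): pos 6,11 vel -4,-1 -> not approaching (rel speed -3 <= 0)
Pair (2,3): pos 11,12 vel -1,2 -> not approaching (rel speed -3 <= 0)
Earliest collision: t=1/3 between 0 and 1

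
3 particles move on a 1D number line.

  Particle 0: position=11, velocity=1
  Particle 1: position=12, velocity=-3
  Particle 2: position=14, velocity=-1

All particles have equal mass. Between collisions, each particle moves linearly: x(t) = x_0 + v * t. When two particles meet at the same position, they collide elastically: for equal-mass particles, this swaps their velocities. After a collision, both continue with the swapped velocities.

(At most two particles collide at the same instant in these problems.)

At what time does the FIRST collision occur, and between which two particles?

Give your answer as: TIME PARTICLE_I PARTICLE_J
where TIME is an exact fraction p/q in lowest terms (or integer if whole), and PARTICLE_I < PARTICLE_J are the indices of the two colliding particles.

Answer: 1/4 0 1

Derivation:
Pair (0,1): pos 11,12 vel 1,-3 -> gap=1, closing at 4/unit, collide at t=1/4
Pair (1,2): pos 12,14 vel -3,-1 -> not approaching (rel speed -2 <= 0)
Earliest collision: t=1/4 between 0 and 1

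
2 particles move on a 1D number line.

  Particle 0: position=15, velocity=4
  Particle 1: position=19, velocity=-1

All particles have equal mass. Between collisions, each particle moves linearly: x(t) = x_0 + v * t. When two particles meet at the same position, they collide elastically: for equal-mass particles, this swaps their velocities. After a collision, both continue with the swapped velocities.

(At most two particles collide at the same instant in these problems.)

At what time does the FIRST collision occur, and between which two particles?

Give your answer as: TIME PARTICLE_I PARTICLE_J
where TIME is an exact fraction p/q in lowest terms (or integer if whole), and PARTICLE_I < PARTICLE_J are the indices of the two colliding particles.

Answer: 4/5 0 1

Derivation:
Pair (0,1): pos 15,19 vel 4,-1 -> gap=4, closing at 5/unit, collide at t=4/5
Earliest collision: t=4/5 between 0 and 1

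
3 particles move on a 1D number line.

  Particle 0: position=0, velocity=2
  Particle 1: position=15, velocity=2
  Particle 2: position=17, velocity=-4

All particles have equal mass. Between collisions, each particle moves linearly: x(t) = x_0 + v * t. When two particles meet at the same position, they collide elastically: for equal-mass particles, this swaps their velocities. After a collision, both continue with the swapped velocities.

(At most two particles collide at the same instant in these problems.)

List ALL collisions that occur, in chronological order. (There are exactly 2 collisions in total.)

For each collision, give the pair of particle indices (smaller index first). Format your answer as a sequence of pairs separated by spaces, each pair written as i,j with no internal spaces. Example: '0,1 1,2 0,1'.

Answer: 1,2 0,1

Derivation:
Collision at t=1/3: particles 1 and 2 swap velocities; positions: p0=2/3 p1=47/3 p2=47/3; velocities now: v0=2 v1=-4 v2=2
Collision at t=17/6: particles 0 and 1 swap velocities; positions: p0=17/3 p1=17/3 p2=62/3; velocities now: v0=-4 v1=2 v2=2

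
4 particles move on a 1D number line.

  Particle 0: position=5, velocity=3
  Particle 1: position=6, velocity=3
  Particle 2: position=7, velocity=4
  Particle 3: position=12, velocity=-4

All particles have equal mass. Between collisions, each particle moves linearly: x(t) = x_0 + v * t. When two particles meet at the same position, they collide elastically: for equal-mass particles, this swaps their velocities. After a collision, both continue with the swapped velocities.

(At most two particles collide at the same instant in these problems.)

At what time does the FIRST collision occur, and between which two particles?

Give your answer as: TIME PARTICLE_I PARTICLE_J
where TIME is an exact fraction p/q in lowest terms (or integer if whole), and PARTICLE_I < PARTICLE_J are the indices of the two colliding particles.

Pair (0,1): pos 5,6 vel 3,3 -> not approaching (rel speed 0 <= 0)
Pair (1,2): pos 6,7 vel 3,4 -> not approaching (rel speed -1 <= 0)
Pair (2,3): pos 7,12 vel 4,-4 -> gap=5, closing at 8/unit, collide at t=5/8
Earliest collision: t=5/8 between 2 and 3

Answer: 5/8 2 3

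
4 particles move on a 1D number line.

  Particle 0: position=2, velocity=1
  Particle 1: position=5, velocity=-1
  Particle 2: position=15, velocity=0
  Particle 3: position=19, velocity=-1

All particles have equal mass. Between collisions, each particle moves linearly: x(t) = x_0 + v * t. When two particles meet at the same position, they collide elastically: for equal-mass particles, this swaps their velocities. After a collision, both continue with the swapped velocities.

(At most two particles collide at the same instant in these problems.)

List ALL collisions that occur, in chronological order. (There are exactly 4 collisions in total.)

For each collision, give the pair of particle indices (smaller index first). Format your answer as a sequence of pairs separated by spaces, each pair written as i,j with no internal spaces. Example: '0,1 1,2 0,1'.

Collision at t=3/2: particles 0 and 1 swap velocities; positions: p0=7/2 p1=7/2 p2=15 p3=35/2; velocities now: v0=-1 v1=1 v2=0 v3=-1
Collision at t=4: particles 2 and 3 swap velocities; positions: p0=1 p1=6 p2=15 p3=15; velocities now: v0=-1 v1=1 v2=-1 v3=0
Collision at t=17/2: particles 1 and 2 swap velocities; positions: p0=-7/2 p1=21/2 p2=21/2 p3=15; velocities now: v0=-1 v1=-1 v2=1 v3=0
Collision at t=13: particles 2 and 3 swap velocities; positions: p0=-8 p1=6 p2=15 p3=15; velocities now: v0=-1 v1=-1 v2=0 v3=1

Answer: 0,1 2,3 1,2 2,3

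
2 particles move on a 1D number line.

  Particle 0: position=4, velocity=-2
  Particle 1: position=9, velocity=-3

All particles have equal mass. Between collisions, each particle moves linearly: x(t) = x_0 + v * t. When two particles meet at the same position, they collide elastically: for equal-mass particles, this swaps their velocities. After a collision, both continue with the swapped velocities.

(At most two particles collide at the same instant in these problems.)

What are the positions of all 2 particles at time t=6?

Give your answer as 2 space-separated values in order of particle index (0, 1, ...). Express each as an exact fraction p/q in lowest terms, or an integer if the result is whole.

Answer: -9 -8

Derivation:
Collision at t=5: particles 0 and 1 swap velocities; positions: p0=-6 p1=-6; velocities now: v0=-3 v1=-2
Advance to t=6 (no further collisions before then); velocities: v0=-3 v1=-2; positions = -9 -8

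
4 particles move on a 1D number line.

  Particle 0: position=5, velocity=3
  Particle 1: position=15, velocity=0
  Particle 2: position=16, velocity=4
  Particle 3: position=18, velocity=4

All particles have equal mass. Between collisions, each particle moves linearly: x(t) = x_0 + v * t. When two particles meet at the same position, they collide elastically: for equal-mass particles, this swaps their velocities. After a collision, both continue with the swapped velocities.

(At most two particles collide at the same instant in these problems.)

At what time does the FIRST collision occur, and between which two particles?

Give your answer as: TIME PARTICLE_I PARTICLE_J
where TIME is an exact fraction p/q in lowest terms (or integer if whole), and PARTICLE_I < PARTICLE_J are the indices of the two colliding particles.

Pair (0,1): pos 5,15 vel 3,0 -> gap=10, closing at 3/unit, collide at t=10/3
Pair (1,2): pos 15,16 vel 0,4 -> not approaching (rel speed -4 <= 0)
Pair (2,3): pos 16,18 vel 4,4 -> not approaching (rel speed 0 <= 0)
Earliest collision: t=10/3 between 0 and 1

Answer: 10/3 0 1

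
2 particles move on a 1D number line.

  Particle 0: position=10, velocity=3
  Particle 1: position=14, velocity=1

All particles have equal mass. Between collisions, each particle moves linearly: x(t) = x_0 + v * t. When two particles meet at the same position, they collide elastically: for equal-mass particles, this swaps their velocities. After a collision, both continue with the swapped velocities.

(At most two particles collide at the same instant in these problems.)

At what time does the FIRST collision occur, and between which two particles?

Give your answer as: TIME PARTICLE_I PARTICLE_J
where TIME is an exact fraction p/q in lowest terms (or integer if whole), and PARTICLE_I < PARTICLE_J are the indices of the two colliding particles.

Pair (0,1): pos 10,14 vel 3,1 -> gap=4, closing at 2/unit, collide at t=2
Earliest collision: t=2 between 0 and 1

Answer: 2 0 1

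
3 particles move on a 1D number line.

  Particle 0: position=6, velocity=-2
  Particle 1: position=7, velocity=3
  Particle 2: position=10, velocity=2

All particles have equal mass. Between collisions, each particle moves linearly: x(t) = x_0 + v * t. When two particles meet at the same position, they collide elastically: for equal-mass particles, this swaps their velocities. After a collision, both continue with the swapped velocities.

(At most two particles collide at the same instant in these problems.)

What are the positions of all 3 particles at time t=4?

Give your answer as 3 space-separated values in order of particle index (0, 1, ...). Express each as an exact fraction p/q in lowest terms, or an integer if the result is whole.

Answer: -2 18 19

Derivation:
Collision at t=3: particles 1 and 2 swap velocities; positions: p0=0 p1=16 p2=16; velocities now: v0=-2 v1=2 v2=3
Advance to t=4 (no further collisions before then); velocities: v0=-2 v1=2 v2=3; positions = -2 18 19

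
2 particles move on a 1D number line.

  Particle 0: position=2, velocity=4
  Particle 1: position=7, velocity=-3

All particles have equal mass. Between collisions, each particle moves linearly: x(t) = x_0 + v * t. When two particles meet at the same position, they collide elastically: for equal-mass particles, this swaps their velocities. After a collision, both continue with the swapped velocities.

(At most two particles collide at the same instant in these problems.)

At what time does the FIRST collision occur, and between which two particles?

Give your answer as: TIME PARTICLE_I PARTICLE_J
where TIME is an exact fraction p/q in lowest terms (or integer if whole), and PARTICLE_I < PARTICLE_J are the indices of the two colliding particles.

Answer: 5/7 0 1

Derivation:
Pair (0,1): pos 2,7 vel 4,-3 -> gap=5, closing at 7/unit, collide at t=5/7
Earliest collision: t=5/7 between 0 and 1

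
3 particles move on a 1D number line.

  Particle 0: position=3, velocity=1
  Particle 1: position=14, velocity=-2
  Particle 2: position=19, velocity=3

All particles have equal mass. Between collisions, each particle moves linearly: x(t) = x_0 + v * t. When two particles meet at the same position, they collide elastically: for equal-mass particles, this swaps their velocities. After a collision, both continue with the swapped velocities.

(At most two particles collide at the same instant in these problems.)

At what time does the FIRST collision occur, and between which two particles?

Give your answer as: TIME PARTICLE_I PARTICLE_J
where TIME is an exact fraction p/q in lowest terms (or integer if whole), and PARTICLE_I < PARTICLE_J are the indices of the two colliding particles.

Answer: 11/3 0 1

Derivation:
Pair (0,1): pos 3,14 vel 1,-2 -> gap=11, closing at 3/unit, collide at t=11/3
Pair (1,2): pos 14,19 vel -2,3 -> not approaching (rel speed -5 <= 0)
Earliest collision: t=11/3 between 0 and 1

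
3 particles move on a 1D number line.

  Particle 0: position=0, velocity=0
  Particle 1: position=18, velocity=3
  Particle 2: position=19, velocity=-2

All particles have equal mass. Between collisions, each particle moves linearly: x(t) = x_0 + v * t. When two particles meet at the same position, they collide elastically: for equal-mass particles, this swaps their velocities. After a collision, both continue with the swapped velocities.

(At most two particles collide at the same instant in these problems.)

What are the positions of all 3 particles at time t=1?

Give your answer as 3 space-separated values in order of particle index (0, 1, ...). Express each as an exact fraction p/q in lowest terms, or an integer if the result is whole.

Collision at t=1/5: particles 1 and 2 swap velocities; positions: p0=0 p1=93/5 p2=93/5; velocities now: v0=0 v1=-2 v2=3
Advance to t=1 (no further collisions before then); velocities: v0=0 v1=-2 v2=3; positions = 0 17 21

Answer: 0 17 21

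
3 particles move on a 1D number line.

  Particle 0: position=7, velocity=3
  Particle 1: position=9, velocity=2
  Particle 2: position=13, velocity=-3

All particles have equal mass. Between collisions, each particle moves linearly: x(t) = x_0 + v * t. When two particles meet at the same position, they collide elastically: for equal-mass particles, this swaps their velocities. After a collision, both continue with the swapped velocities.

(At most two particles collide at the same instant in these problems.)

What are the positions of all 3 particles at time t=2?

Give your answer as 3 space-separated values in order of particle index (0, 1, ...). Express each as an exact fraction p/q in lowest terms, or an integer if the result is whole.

Collision at t=4/5: particles 1 and 2 swap velocities; positions: p0=47/5 p1=53/5 p2=53/5; velocities now: v0=3 v1=-3 v2=2
Collision at t=1: particles 0 and 1 swap velocities; positions: p0=10 p1=10 p2=11; velocities now: v0=-3 v1=3 v2=2
Collision at t=2: particles 1 and 2 swap velocities; positions: p0=7 p1=13 p2=13; velocities now: v0=-3 v1=2 v2=3
Advance to t=2 (no further collisions before then); velocities: v0=-3 v1=2 v2=3; positions = 7 13 13

Answer: 7 13 13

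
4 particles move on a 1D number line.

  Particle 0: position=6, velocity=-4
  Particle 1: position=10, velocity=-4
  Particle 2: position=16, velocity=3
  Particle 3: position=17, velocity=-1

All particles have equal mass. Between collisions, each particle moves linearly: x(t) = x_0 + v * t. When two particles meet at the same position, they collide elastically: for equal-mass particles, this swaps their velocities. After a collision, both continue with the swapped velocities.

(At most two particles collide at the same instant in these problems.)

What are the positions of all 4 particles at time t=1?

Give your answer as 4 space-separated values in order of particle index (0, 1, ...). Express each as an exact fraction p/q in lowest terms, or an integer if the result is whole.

Answer: 2 6 16 19

Derivation:
Collision at t=1/4: particles 2 and 3 swap velocities; positions: p0=5 p1=9 p2=67/4 p3=67/4; velocities now: v0=-4 v1=-4 v2=-1 v3=3
Advance to t=1 (no further collisions before then); velocities: v0=-4 v1=-4 v2=-1 v3=3; positions = 2 6 16 19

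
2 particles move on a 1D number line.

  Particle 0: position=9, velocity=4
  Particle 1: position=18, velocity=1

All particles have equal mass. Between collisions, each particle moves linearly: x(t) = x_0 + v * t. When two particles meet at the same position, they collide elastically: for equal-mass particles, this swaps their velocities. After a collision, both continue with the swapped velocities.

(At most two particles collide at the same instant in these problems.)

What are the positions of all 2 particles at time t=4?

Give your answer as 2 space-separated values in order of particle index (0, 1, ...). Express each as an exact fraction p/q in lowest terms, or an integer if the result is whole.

Collision at t=3: particles 0 and 1 swap velocities; positions: p0=21 p1=21; velocities now: v0=1 v1=4
Advance to t=4 (no further collisions before then); velocities: v0=1 v1=4; positions = 22 25

Answer: 22 25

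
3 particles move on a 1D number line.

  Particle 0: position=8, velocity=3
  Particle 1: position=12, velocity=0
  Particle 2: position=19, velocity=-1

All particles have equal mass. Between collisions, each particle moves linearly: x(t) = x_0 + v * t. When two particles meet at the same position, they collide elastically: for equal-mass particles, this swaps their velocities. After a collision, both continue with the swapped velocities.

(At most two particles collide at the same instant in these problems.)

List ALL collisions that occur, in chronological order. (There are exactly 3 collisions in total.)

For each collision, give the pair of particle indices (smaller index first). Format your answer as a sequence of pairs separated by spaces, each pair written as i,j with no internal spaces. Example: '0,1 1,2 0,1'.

Answer: 0,1 1,2 0,1

Derivation:
Collision at t=4/3: particles 0 and 1 swap velocities; positions: p0=12 p1=12 p2=53/3; velocities now: v0=0 v1=3 v2=-1
Collision at t=11/4: particles 1 and 2 swap velocities; positions: p0=12 p1=65/4 p2=65/4; velocities now: v0=0 v1=-1 v2=3
Collision at t=7: particles 0 and 1 swap velocities; positions: p0=12 p1=12 p2=29; velocities now: v0=-1 v1=0 v2=3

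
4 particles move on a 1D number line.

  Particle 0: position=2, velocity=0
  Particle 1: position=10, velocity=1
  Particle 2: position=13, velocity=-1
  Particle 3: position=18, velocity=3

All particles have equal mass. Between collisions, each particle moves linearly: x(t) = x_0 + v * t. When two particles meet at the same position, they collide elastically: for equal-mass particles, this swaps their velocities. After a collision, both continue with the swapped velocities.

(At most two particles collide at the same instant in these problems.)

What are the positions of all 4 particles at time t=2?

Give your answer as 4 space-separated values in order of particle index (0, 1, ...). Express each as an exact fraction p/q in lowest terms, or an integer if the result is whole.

Answer: 2 11 12 24

Derivation:
Collision at t=3/2: particles 1 and 2 swap velocities; positions: p0=2 p1=23/2 p2=23/2 p3=45/2; velocities now: v0=0 v1=-1 v2=1 v3=3
Advance to t=2 (no further collisions before then); velocities: v0=0 v1=-1 v2=1 v3=3; positions = 2 11 12 24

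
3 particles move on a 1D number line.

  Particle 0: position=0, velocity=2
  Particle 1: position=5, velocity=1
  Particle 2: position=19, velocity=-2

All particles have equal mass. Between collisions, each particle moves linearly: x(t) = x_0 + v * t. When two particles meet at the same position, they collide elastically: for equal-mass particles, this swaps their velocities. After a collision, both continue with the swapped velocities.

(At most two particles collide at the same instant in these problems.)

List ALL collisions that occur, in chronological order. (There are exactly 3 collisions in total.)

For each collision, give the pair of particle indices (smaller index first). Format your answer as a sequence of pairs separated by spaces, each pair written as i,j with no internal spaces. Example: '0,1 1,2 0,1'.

Answer: 1,2 0,1 1,2

Derivation:
Collision at t=14/3: particles 1 and 2 swap velocities; positions: p0=28/3 p1=29/3 p2=29/3; velocities now: v0=2 v1=-2 v2=1
Collision at t=19/4: particles 0 and 1 swap velocities; positions: p0=19/2 p1=19/2 p2=39/4; velocities now: v0=-2 v1=2 v2=1
Collision at t=5: particles 1 and 2 swap velocities; positions: p0=9 p1=10 p2=10; velocities now: v0=-2 v1=1 v2=2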